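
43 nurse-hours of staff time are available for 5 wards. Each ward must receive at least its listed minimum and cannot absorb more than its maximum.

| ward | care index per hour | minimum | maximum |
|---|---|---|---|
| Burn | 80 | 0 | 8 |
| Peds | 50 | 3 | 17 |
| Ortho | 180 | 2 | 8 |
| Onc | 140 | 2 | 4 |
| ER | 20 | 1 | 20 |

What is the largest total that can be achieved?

Meeting every minimum uses 0+3+2+2+1 = 8 nurse-hours, leaving 35.
Rank by care index per hour: Ortho 180 > Onc 140 > Burn 80 > Peds 50 > ER 20.
Give Ortho 6 more to hit its cap of 8 ; 29 left.
Onc: +2 to 4 (cap) ; 27 left.
Burn: +8 to 8 (cap) ; 19 left.
Give Peds 14 more to hit its cap of 17 ; 5 left.
ER: +5 (room for 19) → 6. Pool exhausted.
Total = 80×8 + 50×17 + 180×8 + 140×4 + 20×6 = 3610.

3610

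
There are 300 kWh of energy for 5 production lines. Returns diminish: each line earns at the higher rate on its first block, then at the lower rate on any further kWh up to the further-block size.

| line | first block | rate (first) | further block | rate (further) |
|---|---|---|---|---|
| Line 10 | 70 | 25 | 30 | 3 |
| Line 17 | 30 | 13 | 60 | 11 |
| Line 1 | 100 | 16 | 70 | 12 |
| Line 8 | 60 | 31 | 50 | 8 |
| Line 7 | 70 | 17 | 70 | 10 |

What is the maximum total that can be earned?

6400

Rank every tier by rate: Line 8/first 31 > Line 10/first 25 > Line 7/first 17 > Line 1/first 16 > Line 17/first 13 > Line 1/second 12 > Line 17/second 11 > Line 7/second 10 > Line 8/second 8 > Line 10/second 3.
Line 8/first (31): +60 → 240 left.
Line 10/first (25): +70 → 170 left.
Line 7 first at 17: fill all 70 → 100 left.
Line 1/first (16): +100 → 0 left.
Total = 31×60 + 25×70 + 17×70 + 16×100 = 6400.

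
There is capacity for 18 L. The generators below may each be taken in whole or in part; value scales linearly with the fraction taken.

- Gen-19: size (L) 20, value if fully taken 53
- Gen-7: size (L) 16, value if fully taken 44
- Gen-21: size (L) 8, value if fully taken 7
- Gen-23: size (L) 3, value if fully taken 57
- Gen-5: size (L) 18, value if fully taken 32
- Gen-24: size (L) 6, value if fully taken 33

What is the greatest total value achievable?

114.75

Rank by value-to-size ratio: Gen-23 57/3≈19, Gen-24 33/6≈5.5, Gen-7 44/16≈2.75, Gen-19 53/20≈2.65, Gen-5 32/18≈1.78, Gen-21 7/8≈0.875.
All 3 L of Gen-23 fit (value 57) → 15 remain.
All 6 L of Gen-24 fit (value 33) → 9 remain.
Only 9 L remain; take 9/16 of Gen-7 for value 44×9/16 = 24.75.
Total value = 114.75.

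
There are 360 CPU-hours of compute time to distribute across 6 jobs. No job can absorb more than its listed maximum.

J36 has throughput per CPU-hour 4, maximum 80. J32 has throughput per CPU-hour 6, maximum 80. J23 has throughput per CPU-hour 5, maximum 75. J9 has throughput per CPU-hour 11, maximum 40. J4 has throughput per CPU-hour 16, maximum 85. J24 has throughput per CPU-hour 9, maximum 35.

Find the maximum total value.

3150

Order the jobs by throughput per CPU-hour: J4 16 > J9 11 > J24 9 > J32 6 > J23 5 > J36 4.
J4 takes 85 to reach its cap of 85 → 275 left.
Give J9 40 to hit its cap of 40 → 235 left.
J24 takes 35 to reach its cap of 35 → 200 left.
Give J32 80 to hit its cap of 80 → 120 left.
J23 takes 75 to reach its cap of 75 → 45 left.
J36: +45 (room for 80) → 45. Pool exhausted.
Total = 4×45 + 6×80 + 5×75 + 11×40 + 16×85 + 9×35 = 3150.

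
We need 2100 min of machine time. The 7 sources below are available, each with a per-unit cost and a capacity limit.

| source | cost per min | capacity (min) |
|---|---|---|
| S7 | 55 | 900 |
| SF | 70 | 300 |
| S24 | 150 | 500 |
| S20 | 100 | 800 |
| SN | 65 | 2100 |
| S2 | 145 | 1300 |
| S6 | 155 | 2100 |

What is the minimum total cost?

127500

Fill from the cheapest source first.
S7 at 55: take all 900 min ; 1200 still needed.
SN (65): take the remaining 1200 ; done.
SF, S20, S2, S24, S6: unused.
Cost = 900×55 + 1200×65 = 127500.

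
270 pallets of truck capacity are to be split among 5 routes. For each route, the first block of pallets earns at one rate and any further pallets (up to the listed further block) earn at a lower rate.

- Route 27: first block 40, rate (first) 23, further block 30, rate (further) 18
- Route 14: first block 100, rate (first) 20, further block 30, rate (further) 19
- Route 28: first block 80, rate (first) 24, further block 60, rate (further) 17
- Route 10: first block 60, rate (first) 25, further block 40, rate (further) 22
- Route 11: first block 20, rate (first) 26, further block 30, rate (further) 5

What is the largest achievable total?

6340

Treat each block as its own option and order by rate: Route 11/tier1 26 > Route 10/tier1 25 > Route 28/tier1 24 > Route 27/tier1 23 > Route 10/tier2 22 > Route 14/tier1 20 > Route 14/tier2 19 > Route 27/tier2 18 > Route 28/tier2 17 > Route 11/tier2 5.
Route 11/tier1 (26): +20 — 250 left.
Fill Route 10 tier1 block (60 at 25) — 190 left.
Route 28/tier1 (24): +80 — 110 left.
Route 27/tier1 (23): +40 — 70 left.
Route 10/tier2 (22): +40 — 30 left.
30 remain; put them into Route 14 tier1 at 20.
Total = 26×20 + 25×60 + 24×80 + 23×40 + 22×40 + 20×30 = 6340.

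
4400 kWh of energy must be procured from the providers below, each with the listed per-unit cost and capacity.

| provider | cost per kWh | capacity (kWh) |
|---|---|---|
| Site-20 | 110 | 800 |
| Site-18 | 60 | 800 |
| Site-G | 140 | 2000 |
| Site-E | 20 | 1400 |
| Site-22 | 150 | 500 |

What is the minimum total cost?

360000

Fill from the cheapest provider first.
Site-E (20): use full 1400 — 3000 kWh to go.
Take 800 from Site-18 at 60 — need 2200 more.
Take 800 from Site-20 at 110 — need 1400 more.
Take 1400 from Site-G at 140 to finish.
Site-22: unused.
Cost = 1400×20 + 800×60 + 800×110 + 1400×140 = 360000.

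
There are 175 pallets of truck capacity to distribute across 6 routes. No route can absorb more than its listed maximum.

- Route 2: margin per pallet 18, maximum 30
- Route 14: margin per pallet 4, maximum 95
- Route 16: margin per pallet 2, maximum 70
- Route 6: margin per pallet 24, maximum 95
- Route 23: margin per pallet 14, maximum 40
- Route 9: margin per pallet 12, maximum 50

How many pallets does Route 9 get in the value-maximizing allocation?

10

Order the routes by margin per pallet: Route 6 24 > Route 2 18 > Route 23 14 > Route 9 12 > Route 14 4 > Route 16 2.
Route 6 takes 95 to reach its cap of 95 → 80 left.
Give Route 2 30 to hit its cap of 30 → 50 left.
Route 23: +40 to 40 (cap) → 10 left.
Route 9: +10 (room for 50) → 10. Pool exhausted.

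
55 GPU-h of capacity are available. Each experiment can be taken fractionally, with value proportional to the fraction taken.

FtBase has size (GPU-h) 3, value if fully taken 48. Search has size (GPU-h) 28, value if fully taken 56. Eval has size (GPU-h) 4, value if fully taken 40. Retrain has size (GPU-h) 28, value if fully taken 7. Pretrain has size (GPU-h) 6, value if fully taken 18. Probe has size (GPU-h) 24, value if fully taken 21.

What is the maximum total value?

174.25

Rank by value-to-size ratio: FtBase 48/3≈16, Eval 40/4≈10, Pretrain 18/6≈3, Search 56/28≈2, Probe 21/24≈0.875, Retrain 7/28≈0.25.
All 3 GPU-h of FtBase fit (value 48) — 52 remain.
All 4 GPU-h of Eval fit (value 40) — 48 remain.
Pretrain: take in full, 6 GPU-h for value 18 — 42 left.
Search: take in full, 28 GPU-h for value 56 — 14 left.
14 GPU-h left: a 14/24 share of Probe gives 21×14/24 = 12.25.
Total value = 174.25.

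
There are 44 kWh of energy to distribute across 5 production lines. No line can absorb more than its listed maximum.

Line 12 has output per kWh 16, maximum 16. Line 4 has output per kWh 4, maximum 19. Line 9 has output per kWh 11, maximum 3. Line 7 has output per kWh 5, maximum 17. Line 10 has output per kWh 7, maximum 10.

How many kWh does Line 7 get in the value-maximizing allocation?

15

Highest output per kWh first: Line 12 16 > Line 9 11 > Line 10 7 > Line 7 5 > Line 4 4.
Give Line 12 16 to hit its cap of 16 → 28 left.
Give Line 9 3 to hit its cap of 3 → 25 left.
Give Line 10 10 to hit its cap of 10 → 15 left.
Line 7 has room for 17 but only 15 remain, so it gets 15.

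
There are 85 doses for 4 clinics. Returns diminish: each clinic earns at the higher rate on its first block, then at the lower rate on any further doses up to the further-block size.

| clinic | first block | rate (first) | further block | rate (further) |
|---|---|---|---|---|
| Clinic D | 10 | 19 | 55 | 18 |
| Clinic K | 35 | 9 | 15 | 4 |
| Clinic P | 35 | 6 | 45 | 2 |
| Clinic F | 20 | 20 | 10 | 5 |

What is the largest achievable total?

Rank every tier by rate: Clinic F/tier1 20 > Clinic D/tier1 19 > Clinic D/tier2 18 > Clinic K/tier1 9 > Clinic P/tier1 6 > Clinic F/tier2 5 > Clinic K/tier2 4 > Clinic P/tier2 2.
Clinic F/tier1 (20): +20 — 65 left.
Clinic D tier1 at 19: fill all 10 — 55 left.
Clinic D/tier2 (18): +55 — 0 left.
Total = 20×20 + 19×10 + 18×55 = 1580.

1580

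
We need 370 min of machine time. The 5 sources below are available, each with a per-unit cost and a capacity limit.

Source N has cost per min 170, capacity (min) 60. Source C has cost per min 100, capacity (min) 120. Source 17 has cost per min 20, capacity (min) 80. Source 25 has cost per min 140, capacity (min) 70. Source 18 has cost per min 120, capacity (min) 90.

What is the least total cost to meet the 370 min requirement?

Use sources in increasing cost order.
Source 17 at 20: take all 80 min → 290 still needed.
Source C (100): use full 120 → 170 min to go.
Source 18 at 120: take all 90 min → 80 still needed.
Source 25 at 140: take all 70 min → 10 still needed.
Source N at 170: take 10 of its 60 → requirement met.
Cost = 80×20 + 120×100 + 90×120 + 70×140 + 10×170 = 35900.

35900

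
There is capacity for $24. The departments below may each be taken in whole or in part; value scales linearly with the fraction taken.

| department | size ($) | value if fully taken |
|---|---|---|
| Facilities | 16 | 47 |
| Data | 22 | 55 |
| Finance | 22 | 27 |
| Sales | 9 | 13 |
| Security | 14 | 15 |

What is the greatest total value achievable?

Sort by value density: Facilities 47/16≈2.94, Data 55/22≈2.5, Sales 13/9≈1.44, Finance 27/22≈1.23, Security 15/14≈1.07.
Facilities: take in full, 16 $ for value 47 — 8 left.
8 $ left: a 8/22 share of Data gives 55×8/22 = 20.
Total value = 67.

67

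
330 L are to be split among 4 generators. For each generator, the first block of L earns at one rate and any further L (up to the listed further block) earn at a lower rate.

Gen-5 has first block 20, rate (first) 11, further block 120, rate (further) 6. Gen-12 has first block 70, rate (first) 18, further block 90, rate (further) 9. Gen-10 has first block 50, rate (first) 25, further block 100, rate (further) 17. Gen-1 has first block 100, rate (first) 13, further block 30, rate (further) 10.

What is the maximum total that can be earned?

Order all 8 blocks by rate: Gen-10/first 25 > Gen-12/first 18 > Gen-10/second 17 > Gen-1/first 13 > Gen-5/first 11 > Gen-1/second 10 > Gen-12/second 9 > Gen-5/second 6.
Gen-10 first at 25: fill all 50 — 280 left.
Gen-12/first (18): +70 — 210 left.
Gen-10 second at 17: fill all 100 — 110 left.
Fill Gen-1 first block (100 at 13) — 10 left.
Gen-5/first: +10 of 20 at 11; pool empty.
Total = 25×50 + 18×70 + 17×100 + 13×100 + 11×10 = 5620.

5620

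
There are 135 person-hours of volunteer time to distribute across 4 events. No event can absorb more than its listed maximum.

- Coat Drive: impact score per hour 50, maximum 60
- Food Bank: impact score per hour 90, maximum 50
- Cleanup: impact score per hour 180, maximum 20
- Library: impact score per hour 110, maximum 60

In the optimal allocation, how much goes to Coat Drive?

Rank by impact score per hour: Cleanup 180 > Library 110 > Food Bank 90 > Coat Drive 50.
Cleanup takes 20 to reach its cap of 20 — 115 left.
Library: +60 to 60 (cap) — 55 left.
Give Food Bank 50 to hit its cap of 50 — 5 left.
Only 5 left; Coat Drive takes them to reach 5.

5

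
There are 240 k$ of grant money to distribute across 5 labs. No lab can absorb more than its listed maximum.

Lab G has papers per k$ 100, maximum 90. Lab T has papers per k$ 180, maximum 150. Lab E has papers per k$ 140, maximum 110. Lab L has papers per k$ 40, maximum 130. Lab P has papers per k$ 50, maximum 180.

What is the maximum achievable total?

39600

Highest papers per k$ first: Lab T 180 > Lab E 140 > Lab G 100 > Lab P 50 > Lab L 40.
Lab T: +150 to 150 (cap) ; 90 left.
Only 90 left; Lab E takes them to reach 90.
Total = 180×150 + 140×90 = 39600.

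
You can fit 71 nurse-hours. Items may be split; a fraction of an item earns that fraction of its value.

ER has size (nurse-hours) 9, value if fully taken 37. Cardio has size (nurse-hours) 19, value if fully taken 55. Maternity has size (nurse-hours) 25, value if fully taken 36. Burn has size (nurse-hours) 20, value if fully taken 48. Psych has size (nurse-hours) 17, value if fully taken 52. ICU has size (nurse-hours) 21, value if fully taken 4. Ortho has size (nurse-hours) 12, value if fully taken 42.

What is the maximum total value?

219.6

Best value per unit of size first: ER 37/9≈4.11, Ortho 42/12≈3.5, Psych 52/17≈3.06, Cardio 55/19≈2.89, Burn 48/20≈2.4, Maternity 36/25≈1.44, ICU 4/21≈0.19.
Take all of ER (9 nurse-hours, value 37) → 62 nurse-hours left.
Ortho: take in full, 12 nurse-hours for value 42 → 50 left.
All 17 nurse-hours of Psych fit (value 52) → 33 remain.
All 19 nurse-hours of Cardio fit (value 55) → 14 remain.
Fill the last 14 nurse-hours with part of Burn: 14/20 of it earns 33.6.
Total value = 219.6.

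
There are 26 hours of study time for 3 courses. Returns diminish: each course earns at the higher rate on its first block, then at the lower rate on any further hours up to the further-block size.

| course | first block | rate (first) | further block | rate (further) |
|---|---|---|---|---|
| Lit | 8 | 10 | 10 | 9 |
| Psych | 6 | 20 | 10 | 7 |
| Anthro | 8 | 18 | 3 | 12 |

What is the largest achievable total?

389

Order all 6 blocks by rate: Psych/first 20 > Anthro/first 18 > Anthro/second 12 > Lit/first 10 > Lit/second 9 > Psych/second 7.
Psych/first (20): +6 — 20 left.
Anthro first at 18: fill all 8 — 12 left.
Fill Anthro second block (3 at 12) — 9 left.
Lit first at 10: fill all 8 — 1 left.
Lit second at 9: only 1 left, fill 1.
Total = 20×6 + 18×8 + 12×3 + 10×8 + 9×1 = 389.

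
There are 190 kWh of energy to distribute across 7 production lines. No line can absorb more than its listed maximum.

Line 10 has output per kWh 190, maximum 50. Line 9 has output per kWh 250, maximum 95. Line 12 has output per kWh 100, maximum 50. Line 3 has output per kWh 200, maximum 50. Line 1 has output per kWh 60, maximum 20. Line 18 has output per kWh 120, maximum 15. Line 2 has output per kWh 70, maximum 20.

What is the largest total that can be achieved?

42300

Rank by output per kWh: Line 9 250 > Line 3 200 > Line 10 190 > Line 18 120 > Line 12 100 > Line 2 70 > Line 1 60.
Line 9: +95 to 95 (cap) → 95 left.
Line 3 takes 50 to reach its cap of 50 → 45 left.
Line 10: +45 (room for 50) → 45. Pool exhausted.
Total = 190×45 + 250×95 + 200×50 = 42300.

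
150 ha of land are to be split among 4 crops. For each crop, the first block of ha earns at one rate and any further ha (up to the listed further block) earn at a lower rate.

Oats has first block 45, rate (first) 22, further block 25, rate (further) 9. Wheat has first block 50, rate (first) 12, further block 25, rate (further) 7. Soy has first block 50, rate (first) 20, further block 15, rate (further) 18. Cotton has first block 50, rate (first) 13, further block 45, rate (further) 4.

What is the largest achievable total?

Treat each block as its own option and order by rate: Oats/tier1 22 > Soy/tier1 20 > Soy/tier2 18 > Cotton/tier1 13 > Wheat/tier1 12 > Oats/tier2 9 > Wheat/tier2 7 > Cotton/tier2 4.
Fill Oats tier1 block (45 at 22) → 105 left.
Soy tier1 at 20: fill all 50 → 55 left.
Fill Soy tier2 block (15 at 18) → 40 left.
Cotton tier1 at 13: only 40 left, fill 40.
Total = 22×45 + 20×50 + 18×15 + 13×40 = 2780.

2780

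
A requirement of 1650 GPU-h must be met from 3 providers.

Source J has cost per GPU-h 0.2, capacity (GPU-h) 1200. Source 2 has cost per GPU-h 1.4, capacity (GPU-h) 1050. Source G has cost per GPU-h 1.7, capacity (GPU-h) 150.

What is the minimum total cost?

Fill from the cheapest provider first.
Take 1200 from Source J at 0.2 → need 450 more.
Source 2 at 1.4: take 450 of its 1050 → requirement met.
Source G: unused.
Cost = 1200×0.2 + 450×1.4 = 870.

870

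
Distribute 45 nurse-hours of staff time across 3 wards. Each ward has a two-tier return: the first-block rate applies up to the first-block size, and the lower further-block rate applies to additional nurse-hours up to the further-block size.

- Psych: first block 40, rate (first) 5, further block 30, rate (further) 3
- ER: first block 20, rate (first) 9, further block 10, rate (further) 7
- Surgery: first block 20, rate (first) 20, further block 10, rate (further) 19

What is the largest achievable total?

Order all 6 blocks by rate: Surgery/tier1 20 > Surgery/tier2 19 > ER/tier1 9 > ER/tier2 7 > Psych/tier1 5 > Psych/tier2 3.
Fill Surgery tier1 block (20 at 20) ; 25 left.
Surgery/tier2 (19): +10 ; 15 left.
ER/tier1: +15 of 20 at 9; pool empty.
Total = 20×20 + 19×10 + 9×15 = 725.

725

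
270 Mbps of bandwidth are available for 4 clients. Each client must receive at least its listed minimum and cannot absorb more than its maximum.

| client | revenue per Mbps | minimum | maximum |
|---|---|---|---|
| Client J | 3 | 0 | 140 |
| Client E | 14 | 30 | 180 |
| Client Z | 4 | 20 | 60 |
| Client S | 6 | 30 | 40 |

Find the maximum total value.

Meeting every minimum uses 0+30+20+30 = 80 Mbps, leaving 190.
Order the clients by revenue per Mbps: Client E 14 > Client S 6 > Client Z 4 > Client J 3.
Client E takes 150 more to reach its cap of 180 → 40 left.
Client S takes 10 more to reach its cap of 40 → 30 left.
Only 30 left; Client Z takes them to reach 50.
Total = 14×180 + 4×50 + 6×40 = 2960.

2960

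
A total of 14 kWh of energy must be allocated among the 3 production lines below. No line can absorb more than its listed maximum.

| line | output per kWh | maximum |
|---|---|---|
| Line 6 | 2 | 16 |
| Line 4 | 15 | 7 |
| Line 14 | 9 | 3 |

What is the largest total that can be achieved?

140

Rank by output per kWh: Line 4 15 > Line 14 9 > Line 6 2.
Line 4: +7 to 7 (cap) — 7 left.
Give Line 14 3 to hit its cap of 3 — 4 left.
Line 6 has room for 16 but only 4 remain, so it gets 4.
Total = 2×4 + 15×7 + 9×3 = 140.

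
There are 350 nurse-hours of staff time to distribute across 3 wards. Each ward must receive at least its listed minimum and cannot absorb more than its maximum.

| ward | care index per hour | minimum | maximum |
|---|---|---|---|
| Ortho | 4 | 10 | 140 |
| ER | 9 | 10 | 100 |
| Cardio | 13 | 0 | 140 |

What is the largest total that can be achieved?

Meeting every minimum uses 10+10+0 = 20 nurse-hours, leaving 330.
Order the wards by care index per hour: Cardio 13 > ER 9 > Ortho 4.
Give Cardio 140 more to hit its cap of 140 → 190 left.
Give ER 90 more to hit its cap of 100 → 100 left.
Ortho: +100 (room for 130) → 110. Pool exhausted.
Total = 4×110 + 9×100 + 13×140 = 3160.

3160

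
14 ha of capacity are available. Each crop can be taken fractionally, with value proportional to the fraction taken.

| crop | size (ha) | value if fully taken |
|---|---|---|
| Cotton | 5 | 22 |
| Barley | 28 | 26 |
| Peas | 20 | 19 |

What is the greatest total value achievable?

30.55

Best value per unit of size first: Cotton 22/5≈4.4, Peas 19/20≈0.95, Barley 26/28≈0.929.
Cotton: take in full, 5 ha for value 22 — 9 left.
Only 9 ha remain; take 9/20 of Peas for value 19×9/20 = 8.55.
Total value = 30.55.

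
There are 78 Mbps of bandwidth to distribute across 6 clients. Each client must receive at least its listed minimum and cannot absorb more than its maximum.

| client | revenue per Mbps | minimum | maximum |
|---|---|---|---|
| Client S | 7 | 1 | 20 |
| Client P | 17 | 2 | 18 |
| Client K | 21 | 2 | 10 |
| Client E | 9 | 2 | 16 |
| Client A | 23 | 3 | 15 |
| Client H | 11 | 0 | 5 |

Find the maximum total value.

1158

Meeting every minimum uses 1+2+2+2+3+0 = 10 Mbps, leaving 68.
Order the clients by revenue per Mbps: Client A 23 > Client K 21 > Client P 17 > Client H 11 > Client E 9 > Client S 7.
Give Client A 12 more to hit its cap of 15 ; 56 left.
Give Client K 8 more to hit its cap of 10 ; 48 left.
Give Client P 16 more to hit its cap of 18 ; 32 left.
Client H takes 5 more to reach its cap of 5 ; 27 left.
Client E takes 14 more to reach its cap of 16 ; 13 left.
Client S has room for 19 more but only 13 remain, so it gets 14.
Total = 7×14 + 17×18 + 21×10 + 9×16 + 23×15 + 11×5 = 1158.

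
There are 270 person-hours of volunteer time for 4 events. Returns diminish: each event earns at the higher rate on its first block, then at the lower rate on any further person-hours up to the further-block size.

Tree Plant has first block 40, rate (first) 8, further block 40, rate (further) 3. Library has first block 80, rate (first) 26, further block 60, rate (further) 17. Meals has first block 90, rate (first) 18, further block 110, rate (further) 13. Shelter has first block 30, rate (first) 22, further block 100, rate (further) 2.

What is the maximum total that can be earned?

Rank every tier by rate: Library/T1 26 > Shelter/T1 22 > Meals/T1 18 > Library/T2 17 > Meals/T2 13 > Tree Plant/T1 8 > Tree Plant/T2 3 > Shelter/T2 2.
Fill Library T1 block (80 at 26) ; 190 left.
Fill Shelter T1 block (30 at 22) ; 160 left.
Fill Meals T1 block (90 at 18) ; 70 left.
Fill Library T2 block (60 at 17) ; 10 left.
Meals/T2: +10 of 110 at 13; pool empty.
Total = 26×80 + 22×30 + 18×90 + 17×60 + 13×10 = 5510.

5510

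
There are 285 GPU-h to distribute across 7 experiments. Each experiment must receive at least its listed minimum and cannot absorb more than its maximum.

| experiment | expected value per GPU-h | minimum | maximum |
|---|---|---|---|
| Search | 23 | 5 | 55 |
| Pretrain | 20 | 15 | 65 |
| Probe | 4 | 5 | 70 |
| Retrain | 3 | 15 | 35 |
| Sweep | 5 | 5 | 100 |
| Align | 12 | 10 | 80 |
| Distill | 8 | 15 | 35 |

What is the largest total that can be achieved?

4020

Meeting every minimum uses 5+15+5+15+5+10+15 = 70 GPU-h, leaving 215.
Order the experiments by expected value per GPU-h: Search 23 > Pretrain 20 > Align 12 > Distill 8 > Sweep 5 > Probe 4 > Retrain 3.
Give Search 50 more to hit its cap of 55 → 165 left.
Pretrain takes 50 more to reach its cap of 65 → 115 left.
Align: +70 to 80 (cap) → 45 left.
Distill takes 20 more to reach its cap of 35 → 25 left.
Sweep: +25 (room for 95) → 30. Pool exhausted.
Total = 23×55 + 20×65 + 4×5 + 3×15 + 5×30 + 12×80 + 8×35 = 4020.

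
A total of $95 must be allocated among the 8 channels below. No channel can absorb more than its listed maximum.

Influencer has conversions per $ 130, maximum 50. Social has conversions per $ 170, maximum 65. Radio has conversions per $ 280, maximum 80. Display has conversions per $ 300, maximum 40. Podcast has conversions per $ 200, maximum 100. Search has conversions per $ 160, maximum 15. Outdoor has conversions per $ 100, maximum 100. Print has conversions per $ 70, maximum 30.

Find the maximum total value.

Rank by conversions per $: Display 300 > Radio 280 > Podcast 200 > Social 170 > Search 160 > Influencer 130 > Outdoor 100 > Print 70.
Give Display 40 to hit its cap of 40 ; 55 left.
Only 55 left; Radio takes them to reach 55.
Total = 280×55 + 300×40 = 27400.

27400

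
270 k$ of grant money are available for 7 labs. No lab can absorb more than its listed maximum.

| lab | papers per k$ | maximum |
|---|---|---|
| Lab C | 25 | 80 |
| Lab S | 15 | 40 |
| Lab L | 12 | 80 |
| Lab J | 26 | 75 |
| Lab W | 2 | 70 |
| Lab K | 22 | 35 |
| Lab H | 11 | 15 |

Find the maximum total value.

5800

Highest papers per k$ first: Lab J 26 > Lab C 25 > Lab K 22 > Lab S 15 > Lab L 12 > Lab H 11 > Lab W 2.
Give Lab J 75 to hit its cap of 75 ; 195 left.
Lab C: +80 to 80 (cap) ; 115 left.
Lab K takes 35 to reach its cap of 35 ; 80 left.
Give Lab S 40 to hit its cap of 40 ; 40 left.
Lab L: +40 (room for 80) → 40. Pool exhausted.
Total = 25×80 + 15×40 + 12×40 + 26×75 + 22×35 = 5800.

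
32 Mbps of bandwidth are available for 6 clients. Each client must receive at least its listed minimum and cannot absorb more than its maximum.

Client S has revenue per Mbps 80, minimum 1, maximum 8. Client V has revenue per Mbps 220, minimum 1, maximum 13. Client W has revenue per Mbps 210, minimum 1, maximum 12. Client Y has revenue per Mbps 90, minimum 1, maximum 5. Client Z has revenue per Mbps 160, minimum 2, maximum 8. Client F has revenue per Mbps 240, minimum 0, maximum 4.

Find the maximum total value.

Meeting every minimum uses 1+1+1+1+2+0 = 6 Mbps, leaving 26.
Highest revenue per Mbps first: Client F 240 > Client V 220 > Client W 210 > Client Z 160 > Client Y 90 > Client S 80.
Client F takes 4 more to reach its cap of 4 ; 22 left.
Client V: +12 to 13 (cap) ; 10 left.
Only 10 left; Client W takes them to reach 11.
Total = 80×1 + 220×13 + 210×11 + 90×1 + 160×2 + 240×4 = 6620.

6620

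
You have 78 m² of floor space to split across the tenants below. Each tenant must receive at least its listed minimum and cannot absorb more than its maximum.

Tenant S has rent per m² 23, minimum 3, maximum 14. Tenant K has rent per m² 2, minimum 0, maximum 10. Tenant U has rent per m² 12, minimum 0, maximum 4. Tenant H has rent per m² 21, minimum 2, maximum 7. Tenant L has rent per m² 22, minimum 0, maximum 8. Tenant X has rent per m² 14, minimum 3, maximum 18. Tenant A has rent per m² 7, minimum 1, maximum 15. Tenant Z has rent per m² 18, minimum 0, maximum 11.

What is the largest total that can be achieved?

1250

Meeting every minimum uses 3+0+0+2+0+3+1+0 = 9 m², leaving 69.
Rank by rent per m²: Tenant S 23 > Tenant L 22 > Tenant H 21 > Tenant Z 18 > Tenant X 14 > Tenant U 12 > Tenant A 7 > Tenant K 2.
Give Tenant S 11 more to hit its cap of 14 ; 58 left.
Tenant L: +8 to 8 (cap) ; 50 left.
Give Tenant H 5 more to hit its cap of 7 ; 45 left.
Tenant Z: +11 to 11 (cap) ; 34 left.
Tenant X takes 15 more to reach its cap of 18 ; 19 left.
Give Tenant U 4 more to hit its cap of 4 ; 15 left.
Tenant A takes 14 more to reach its cap of 15 ; 1 left.
Only 1 left; Tenant K takes them to reach 1.
Total = 23×14 + 2×1 + 12×4 + 21×7 + 22×8 + 14×18 + 7×15 + 18×11 = 1250.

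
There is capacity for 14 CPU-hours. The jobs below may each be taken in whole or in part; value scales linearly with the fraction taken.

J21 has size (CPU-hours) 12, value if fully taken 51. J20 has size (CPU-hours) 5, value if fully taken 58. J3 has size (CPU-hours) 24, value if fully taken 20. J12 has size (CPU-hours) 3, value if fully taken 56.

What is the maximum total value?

139.5

Rank by value-to-size ratio: J12 56/3≈18.7, J20 58/5≈11.6, J21 51/12≈4.25, J3 20/24≈0.833.
J12: take in full, 3 CPU-hours for value 56 ; 11 left.
Take all of J20 (5 CPU-hours, value 58) ; 6 CPU-hours left.
Only 6 CPU-hours remain; take 6/12 of J21 for value 51×6/12 = 25.5.
Total value = 139.5.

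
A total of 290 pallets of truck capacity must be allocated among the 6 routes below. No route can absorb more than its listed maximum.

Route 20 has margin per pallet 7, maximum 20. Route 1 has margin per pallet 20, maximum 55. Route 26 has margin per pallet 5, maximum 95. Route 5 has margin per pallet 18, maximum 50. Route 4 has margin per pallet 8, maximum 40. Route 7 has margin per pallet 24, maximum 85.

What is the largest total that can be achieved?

Rank by margin per pallet: Route 7 24 > Route 1 20 > Route 5 18 > Route 4 8 > Route 20 7 > Route 26 5.
Route 7: +85 to 85 (cap) ; 205 left.
Route 1: +55 to 55 (cap) ; 150 left.
Route 5 takes 50 to reach its cap of 50 ; 100 left.
Route 4 takes 40 to reach its cap of 40 ; 60 left.
Give Route 20 20 to hit its cap of 20 ; 40 left.
Only 40 left; Route 26 takes them to reach 40.
Total = 7×20 + 20×55 + 5×40 + 18×50 + 8×40 + 24×85 = 4700.

4700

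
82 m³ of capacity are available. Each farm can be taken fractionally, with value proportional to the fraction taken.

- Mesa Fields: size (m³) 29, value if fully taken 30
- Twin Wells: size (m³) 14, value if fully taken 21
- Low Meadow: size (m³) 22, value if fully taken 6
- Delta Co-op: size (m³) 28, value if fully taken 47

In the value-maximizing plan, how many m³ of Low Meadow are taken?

11

Rank by value-to-size ratio: Delta Co-op 47/28≈1.68, Twin Wells 21/14≈1.5, Mesa Fields 30/29≈1.03, Low Meadow 6/22≈0.273.
Delta Co-op: take in full, 28 m³ for value 47 — 54 left.
Take all of Twin Wells (14 m³, value 21) — 40 m³ left.
Take all of Mesa Fields (29 m³, value 30) — 11 m³ left.
Only 11 m³ remain; take 11/22 of Low Meadow for value 6×11/22 = 3.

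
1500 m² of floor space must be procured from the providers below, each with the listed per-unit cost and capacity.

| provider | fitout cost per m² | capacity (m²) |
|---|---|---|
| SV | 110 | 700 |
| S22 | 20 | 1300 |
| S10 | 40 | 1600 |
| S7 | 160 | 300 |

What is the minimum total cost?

Cheapest first:
S22 at 20: take all 1300 m² → 200 still needed.
Take 200 from S10 at 40 to finish.
SV, S7: unused.
Cost = 1300×20 + 200×40 = 34000.

34000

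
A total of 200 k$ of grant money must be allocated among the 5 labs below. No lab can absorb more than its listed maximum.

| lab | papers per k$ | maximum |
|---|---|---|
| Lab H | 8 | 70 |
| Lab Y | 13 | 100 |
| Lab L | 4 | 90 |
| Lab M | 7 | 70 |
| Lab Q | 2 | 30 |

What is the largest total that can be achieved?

Highest papers per k$ first: Lab Y 13 > Lab H 8 > Lab M 7 > Lab L 4 > Lab Q 2.
Lab Y: +100 to 100 (cap) → 100 left.
Give Lab H 70 to hit its cap of 70 → 30 left.
Lab M: +30 (room for 70) → 30. Pool exhausted.
Total = 8×70 + 13×100 + 7×30 = 2070.

2070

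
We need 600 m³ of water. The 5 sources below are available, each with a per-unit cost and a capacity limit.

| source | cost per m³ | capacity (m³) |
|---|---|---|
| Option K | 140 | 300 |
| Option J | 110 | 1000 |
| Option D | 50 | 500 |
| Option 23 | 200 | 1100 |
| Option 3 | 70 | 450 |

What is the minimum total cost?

32000

Fill from the cheapest source first.
Option D (50): use full 500 ; 100 m³ to go.
Option 3 (70): take the remaining 100 ; done.
Option J, Option K, Option 23: unused.
Cost = 500×50 + 100×70 = 32000.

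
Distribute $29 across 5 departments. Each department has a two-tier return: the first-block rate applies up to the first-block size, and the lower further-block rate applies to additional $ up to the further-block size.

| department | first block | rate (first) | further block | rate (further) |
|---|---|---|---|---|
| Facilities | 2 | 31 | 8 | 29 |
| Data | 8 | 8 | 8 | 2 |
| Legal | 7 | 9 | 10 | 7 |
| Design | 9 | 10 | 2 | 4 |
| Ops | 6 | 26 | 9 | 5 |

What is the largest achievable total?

576

Treat each block as its own option and order by rate: Facilities/first 31 > Facilities/second 29 > Ops/first 26 > Design/first 10 > Legal/first 9 > Data/first 8 > Legal/second 7 > Ops/second 5 > Design/second 4 > Data/second 2.
Fill Facilities first block (2 at 31) ; 27 left.
Facilities second at 29: fill all 8 ; 19 left.
Ops first at 26: fill all 6 ; 13 left.
Design first at 10: fill all 9 ; 4 left.
Legal/first: +4 of 7 at 9; pool empty.
Total = 31×2 + 29×8 + 26×6 + 10×9 + 9×4 = 576.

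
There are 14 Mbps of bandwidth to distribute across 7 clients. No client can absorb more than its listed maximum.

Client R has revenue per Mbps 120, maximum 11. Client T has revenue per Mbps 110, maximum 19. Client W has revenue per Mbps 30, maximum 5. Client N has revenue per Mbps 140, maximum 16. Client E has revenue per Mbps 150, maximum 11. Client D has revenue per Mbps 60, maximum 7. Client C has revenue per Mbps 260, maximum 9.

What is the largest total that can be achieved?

Order the clients by revenue per Mbps: Client C 260 > Client E 150 > Client N 140 > Client R 120 > Client T 110 > Client D 60 > Client W 30.
Client C: +9 to 9 (cap) → 5 left.
Client E has room for 11 but only 5 remain, so it gets 5.
Total = 150×5 + 260×9 = 3090.

3090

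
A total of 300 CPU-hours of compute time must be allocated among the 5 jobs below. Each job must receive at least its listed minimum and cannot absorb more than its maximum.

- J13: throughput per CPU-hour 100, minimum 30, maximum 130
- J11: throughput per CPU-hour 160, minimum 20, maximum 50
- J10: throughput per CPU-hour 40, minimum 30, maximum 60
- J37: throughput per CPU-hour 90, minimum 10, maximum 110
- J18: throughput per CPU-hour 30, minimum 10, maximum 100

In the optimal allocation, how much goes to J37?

Meeting every minimum uses 30+20+30+10+10 = 100 CPU-hours, leaving 200.
Order the jobs by throughput per CPU-hour: J11 160 > J13 100 > J37 90 > J10 40 > J18 30.
J11 takes 30 more to reach its cap of 50 ; 170 left.
J13 takes 100 more to reach its cap of 130 ; 70 left.
J37: +70 (room for 100) → 80. Pool exhausted.

80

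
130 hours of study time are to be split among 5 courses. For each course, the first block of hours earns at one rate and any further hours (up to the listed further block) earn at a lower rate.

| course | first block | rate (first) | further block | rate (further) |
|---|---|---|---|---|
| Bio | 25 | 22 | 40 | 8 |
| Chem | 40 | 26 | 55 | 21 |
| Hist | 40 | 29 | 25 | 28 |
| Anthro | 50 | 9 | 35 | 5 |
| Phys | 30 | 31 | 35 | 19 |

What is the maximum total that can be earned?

3700

Order all 10 blocks by rate: Phys/T1 31 > Hist/T1 29 > Hist/T2 28 > Chem/T1 26 > Bio/T1 22 > Chem/T2 21 > Phys/T2 19 > Anthro/T1 9 > Bio/T2 8 > Anthro/T2 5.
Phys/T1 (31): +30 ; 100 left.
Hist/T1 (29): +40 ; 60 left.
Fill Hist T2 block (25 at 28) ; 35 left.
Chem T1 at 26: only 35 left, fill 35.
Total = 31×30 + 29×40 + 28×25 + 26×35 = 3700.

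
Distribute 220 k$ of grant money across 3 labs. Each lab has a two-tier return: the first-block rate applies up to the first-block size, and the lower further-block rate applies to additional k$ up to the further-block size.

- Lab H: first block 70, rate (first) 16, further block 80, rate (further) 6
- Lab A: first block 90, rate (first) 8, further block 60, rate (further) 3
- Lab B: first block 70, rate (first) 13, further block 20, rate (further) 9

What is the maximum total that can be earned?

Treat each block as its own option and order by rate: Lab H/first 16 > Lab B/first 13 > Lab B/second 9 > Lab A/first 8 > Lab H/second 6 > Lab A/second 3.
Fill Lab H first block (70 at 16) — 150 left.
Lab B first at 13: fill all 70 — 80 left.
Lab B second at 9: fill all 20 — 60 left.
60 remain; put them into Lab A first at 8.
Total = 16×70 + 13×70 + 9×20 + 8×60 = 2690.

2690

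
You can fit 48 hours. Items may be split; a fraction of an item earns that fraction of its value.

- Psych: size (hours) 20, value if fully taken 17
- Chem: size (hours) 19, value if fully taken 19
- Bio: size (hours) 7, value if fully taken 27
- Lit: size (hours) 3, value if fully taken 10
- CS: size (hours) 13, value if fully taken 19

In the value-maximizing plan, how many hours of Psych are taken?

6

Rank by value-to-size ratio: Bio 27/7≈3.86, Lit 10/3≈3.33, CS 19/13≈1.46, Chem 19/19≈1, Psych 17/20≈0.85.
Take all of Bio (7 hours, value 27) ; 41 hours left.
All 3 hours of Lit fit (value 10) ; 38 remain.
All 13 hours of CS fit (value 19) ; 25 remain.
Chem: take in full, 19 hours for value 19 ; 6 left.
Only 6 hours remain; take 6/20 of Psych for value 17×6/20 = 5.1.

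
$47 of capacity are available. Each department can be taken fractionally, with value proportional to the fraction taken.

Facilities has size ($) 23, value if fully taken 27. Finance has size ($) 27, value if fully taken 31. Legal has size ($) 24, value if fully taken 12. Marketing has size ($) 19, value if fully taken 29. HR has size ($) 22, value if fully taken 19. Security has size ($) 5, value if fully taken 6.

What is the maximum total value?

62

Best value per unit of size first: Marketing 29/19≈1.53, Security 6/5≈1.2, Facilities 27/23≈1.17, Finance 31/27≈1.15, HR 19/22≈0.864, Legal 12/24≈0.5.
Take all of Marketing (19 $, value 29) → 28 $ left.
Security: take in full, 5 $ for value 6 → 23 left.
All 23 $ of Facilities fit (value 27) → 0 remain.
Total value = 62.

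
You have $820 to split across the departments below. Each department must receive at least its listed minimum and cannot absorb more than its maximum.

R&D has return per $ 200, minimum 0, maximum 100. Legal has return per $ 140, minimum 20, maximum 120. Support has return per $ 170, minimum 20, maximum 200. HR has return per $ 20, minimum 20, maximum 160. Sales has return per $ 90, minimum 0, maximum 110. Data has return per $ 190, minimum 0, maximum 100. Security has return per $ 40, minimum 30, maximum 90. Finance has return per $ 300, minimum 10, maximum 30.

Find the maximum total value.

Meeting every minimum uses 0+20+20+20+0+0+30+10 = 100 $, leaving 720.
Highest return per $ first: Finance 300 > R&D 200 > Data 190 > Support 170 > Legal 140 > Sales 90 > Security 40 > HR 20.
Finance takes 20 more to reach its cap of 30 ; 700 left.
R&D: +100 to 100 (cap) ; 600 left.
Give Data 100 more to hit its cap of 100 ; 500 left.
Support: +180 to 200 (cap) ; 320 left.
Give Legal 100 more to hit its cap of 120 ; 220 left.
Give Sales 110 more to hit its cap of 110 ; 110 left.
Security takes 60 more to reach its cap of 90 ; 50 left.
HR: +50 (room for 140) → 70. Pool exhausted.
Total = 200×100 + 140×120 + 170×200 + 20×70 + 90×110 + 190×100 + 40×90 + 300×30 = 113700.

113700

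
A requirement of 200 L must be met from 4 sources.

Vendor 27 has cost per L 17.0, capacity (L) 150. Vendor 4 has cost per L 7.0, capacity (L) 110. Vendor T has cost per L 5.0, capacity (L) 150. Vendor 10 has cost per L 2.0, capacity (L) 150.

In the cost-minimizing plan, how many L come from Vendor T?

Use sources in increasing cost order.
Vendor 10 (2.0): use full 150 → 50 L to go.
Vendor T at 5.0: take 50 of its 150 → requirement met.
Vendor 4, Vendor 27: unused.

50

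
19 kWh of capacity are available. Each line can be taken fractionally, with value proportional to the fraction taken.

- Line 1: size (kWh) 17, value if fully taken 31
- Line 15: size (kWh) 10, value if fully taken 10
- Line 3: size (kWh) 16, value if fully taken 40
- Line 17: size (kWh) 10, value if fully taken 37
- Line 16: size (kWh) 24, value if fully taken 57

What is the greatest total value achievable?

Best value per unit of size first: Line 17 37/10≈3.7, Line 3 40/16≈2.5, Line 16 57/24≈2.38, Line 1 31/17≈1.82, Line 15 10/10≈1.
Take all of Line 17 (10 kWh, value 37) → 9 kWh left.
Only 9 kWh remain; take 9/16 of Line 3 for value 40×9/16 = 22.5.
Total value = 59.5.

59.5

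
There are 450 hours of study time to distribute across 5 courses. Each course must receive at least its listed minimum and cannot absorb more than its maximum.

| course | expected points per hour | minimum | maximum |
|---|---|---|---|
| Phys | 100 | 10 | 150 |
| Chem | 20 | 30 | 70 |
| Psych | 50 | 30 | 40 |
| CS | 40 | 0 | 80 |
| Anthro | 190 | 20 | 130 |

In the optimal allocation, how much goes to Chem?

Meeting every minimum uses 10+30+30+0+20 = 90 hours, leaving 360.
Order the courses by expected points per hour: Anthro 190 > Phys 100 > Psych 50 > CS 40 > Chem 20.
Anthro takes 110 more to reach its cap of 130 → 250 left.
Give Phys 140 more to hit its cap of 150 → 110 left.
Psych: +10 to 40 (cap) → 100 left.
Give CS 80 more to hit its cap of 80 → 20 left.
Only 20 left; Chem takes them to reach 50.

50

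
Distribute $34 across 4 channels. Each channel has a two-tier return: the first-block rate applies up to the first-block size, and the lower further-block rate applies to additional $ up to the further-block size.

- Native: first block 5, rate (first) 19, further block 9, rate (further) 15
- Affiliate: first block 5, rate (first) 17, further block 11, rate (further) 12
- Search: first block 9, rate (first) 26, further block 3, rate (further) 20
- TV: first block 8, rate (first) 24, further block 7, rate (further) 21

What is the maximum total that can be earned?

762

Rank every tier by rate: Search/first 26 > TV/first 24 > TV/second 21 > Search/second 20 > Native/first 19 > Affiliate/first 17 > Native/second 15 > Affiliate/second 12.
Search first at 26: fill all 9 ; 25 left.
Fill TV first block (8 at 24) ; 17 left.
TV second at 21: fill all 7 ; 10 left.
Search second at 20: fill all 3 ; 7 left.
Native first at 19: fill all 5 ; 2 left.
2 remain; put them into Affiliate first at 17.
Total = 26×9 + 24×8 + 21×7 + 20×3 + 19×5 + 17×2 = 762.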